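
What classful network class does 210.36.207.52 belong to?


First octet: 210
Binary: 11010010
110xxxxx -> Class C (192-223)
Class C, default mask 255.255.255.0 (/24)


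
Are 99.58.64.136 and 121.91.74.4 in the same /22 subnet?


Mask: 255.255.252.0
99.58.64.136 AND mask = 99.58.64.0
121.91.74.4 AND mask = 121.91.72.0
No, different subnets (99.58.64.0 vs 121.91.72.0)


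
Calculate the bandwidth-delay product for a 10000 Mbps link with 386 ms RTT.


BDP = bandwidth * RTT
= 10000 Mbps * 386 ms
= 10000 * 1e6 * 386 / 1000 bits
= 3860000000 bits
= 482500000 bytes
= 471191.4062 KB
BDP = 3860000000 bits (482500000 bytes)


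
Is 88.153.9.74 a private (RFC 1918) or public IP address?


RFC 1918 private ranges:
  10.0.0.0/8 (10.0.0.0 - 10.255.255.255)
  172.16.0.0/12 (172.16.0.0 - 172.31.255.255)
  192.168.0.0/16 (192.168.0.0 - 192.168.255.255)
Public (not in any RFC 1918 range)


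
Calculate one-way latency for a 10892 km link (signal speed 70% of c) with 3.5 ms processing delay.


Speed = 0.7 * 3e5 km/s = 210000 km/s
Propagation delay = 10892 / 210000 = 0.0519 s = 51.8667 ms
Processing delay = 3.5 ms
Total one-way latency = 55.3667 ms


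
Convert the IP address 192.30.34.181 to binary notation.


192 = 11000000
30 = 00011110
34 = 00100010
181 = 10110101
Binary: 11000000.00011110.00100010.10110101


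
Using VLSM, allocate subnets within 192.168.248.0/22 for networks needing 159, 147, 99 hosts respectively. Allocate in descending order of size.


159 hosts -> /24 (254 usable): 192.168.248.0/24
147 hosts -> /24 (254 usable): 192.168.249.0/24
99 hosts -> /25 (126 usable): 192.168.250.0/25
Allocation: 192.168.248.0/24 (159 hosts, 254 usable); 192.168.249.0/24 (147 hosts, 254 usable); 192.168.250.0/25 (99 hosts, 126 usable)


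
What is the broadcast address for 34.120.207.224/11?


Network: 34.96.0.0/11
Host bits = 21
Set all host bits to 1:
Broadcast: 34.127.255.255


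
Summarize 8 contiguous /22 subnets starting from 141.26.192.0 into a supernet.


Original prefix: /22
Number of subnets: 8 = 2^3
New prefix = 22 - 3 = 19
Supernet: 141.26.192.0/19


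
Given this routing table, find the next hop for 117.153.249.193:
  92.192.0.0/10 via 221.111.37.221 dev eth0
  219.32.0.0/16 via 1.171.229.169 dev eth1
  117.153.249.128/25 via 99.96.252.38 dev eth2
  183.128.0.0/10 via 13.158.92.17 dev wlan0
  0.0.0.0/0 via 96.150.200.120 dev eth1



Longest prefix match for 117.153.249.193:
  /10 92.192.0.0: no
  /16 219.32.0.0: no
  /25 117.153.249.128: MATCH
  /10 183.128.0.0: no
  /0 0.0.0.0: MATCH
Selected: next-hop 99.96.252.38 via eth2 (matched /25)


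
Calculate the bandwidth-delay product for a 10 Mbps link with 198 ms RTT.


BDP = bandwidth * RTT
= 10 Mbps * 198 ms
= 10 * 1e6 * 198 / 1000 bits
= 1980000 bits
= 247500 bytes
= 241.6992 KB
BDP = 1980000 bits (247500 bytes)


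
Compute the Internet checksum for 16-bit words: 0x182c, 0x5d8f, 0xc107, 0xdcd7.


Sum all words (with carry folding):
+ 0x182c = 0x182c
+ 0x5d8f = 0x75bb
+ 0xc107 = 0x36c3
+ 0xdcd7 = 0x139b
One's complement: ~0x139b
Checksum = 0xec64


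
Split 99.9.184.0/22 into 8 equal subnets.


New prefix = 22 + 3 = 25
Each subnet has 128 addresses
  99.9.184.0/25
  99.9.184.128/25
  99.9.185.0/25
  99.9.185.128/25
  99.9.186.0/25
  99.9.186.128/25
  99.9.187.0/25
  99.9.187.128/25
Subnets: 99.9.184.0/25, 99.9.184.128/25, 99.9.185.0/25, 99.9.185.128/25, 99.9.186.0/25, 99.9.186.128/25, 99.9.187.0/25, 99.9.187.128/25


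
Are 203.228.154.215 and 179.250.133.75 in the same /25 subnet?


Mask: 255.255.255.128
203.228.154.215 AND mask = 203.228.154.128
179.250.133.75 AND mask = 179.250.133.0
No, different subnets (203.228.154.128 vs 179.250.133.0)


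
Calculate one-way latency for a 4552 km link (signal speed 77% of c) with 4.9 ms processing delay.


Speed = 0.77 * 3e5 km/s = 231000 km/s
Propagation delay = 4552 / 231000 = 0.0197 s = 19.7056 ms
Processing delay = 4.9 ms
Total one-way latency = 24.6056 ms


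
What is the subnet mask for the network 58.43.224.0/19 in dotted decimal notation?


/19 means 19 network bits, 13 host bits
Binary: 11111111111111111110000000000000
Mask: 255.255.224.0


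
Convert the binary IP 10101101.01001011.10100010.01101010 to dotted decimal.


10101101 = 173
01001011 = 75
10100010 = 162
01101010 = 106
IP: 173.75.162.106


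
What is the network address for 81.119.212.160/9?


IP:   01010001.01110111.11010100.10100000
Mask: 11111111.10000000.00000000.00000000
AND operation:
Net:  01010001.00000000.00000000.00000000
Network: 81.0.0.0/9


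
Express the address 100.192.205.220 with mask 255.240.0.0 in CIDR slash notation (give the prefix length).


Binary: 11111111.11110000.00000000.00000000
Count leading 1s
Prefix: /12


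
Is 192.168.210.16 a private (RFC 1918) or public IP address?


RFC 1918 private ranges:
  10.0.0.0/8 (10.0.0.0 - 10.255.255.255)
  172.16.0.0/12 (172.16.0.0 - 172.31.255.255)
  192.168.0.0/16 (192.168.0.0 - 192.168.255.255)
Private (in 192.168.0.0/16)


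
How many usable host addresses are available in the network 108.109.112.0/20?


Host bits = 32 - 20 = 12
Total addresses = 2^12 = 4096
Usable = total - 2 (network and broadcast)
Usable hosts: 4094


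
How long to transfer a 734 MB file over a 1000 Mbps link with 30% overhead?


Effective throughput = 1000 * (1 - 30/100) = 700 Mbps
File size in Mb = 734 * 8 = 5872 Mb
Time = 5872 / 700
Time = 8.3886 seconds


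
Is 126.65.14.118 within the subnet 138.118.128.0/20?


Subnet network: 138.118.128.0
Test IP AND mask: 126.65.0.0
No, 126.65.14.118 is not in 138.118.128.0/20


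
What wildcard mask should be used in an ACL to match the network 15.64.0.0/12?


Subnet mask: 255.240.0.0
Wildcard = 255.255.255.255 - subnet mask
255 - 255 = 0
255 - 240 = 15
255 - 0 = 255
255 - 0 = 255
Wildcard: 0.15.255.255


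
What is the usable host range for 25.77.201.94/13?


Network: 25.72.0.0
Broadcast: 25.79.255.255
First usable = network + 1
Last usable = broadcast - 1
Range: 25.72.0.1 to 25.79.255.254


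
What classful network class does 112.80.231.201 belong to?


First octet: 112
Binary: 01110000
0xxxxxxx -> Class A (1-126)
Class A, default mask 255.0.0.0 (/8)


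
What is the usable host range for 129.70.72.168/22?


Network: 129.70.72.0
Broadcast: 129.70.75.255
First usable = network + 1
Last usable = broadcast - 1
Range: 129.70.72.1 to 129.70.75.254


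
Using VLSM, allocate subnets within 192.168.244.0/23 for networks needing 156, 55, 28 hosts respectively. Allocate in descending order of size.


156 hosts -> /24 (254 usable): 192.168.244.0/24
55 hosts -> /26 (62 usable): 192.168.245.0/26
28 hosts -> /27 (30 usable): 192.168.245.64/27
Allocation: 192.168.244.0/24 (156 hosts, 254 usable); 192.168.245.0/26 (55 hosts, 62 usable); 192.168.245.64/27 (28 hosts, 30 usable)


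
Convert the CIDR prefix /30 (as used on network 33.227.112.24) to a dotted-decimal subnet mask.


/30 means 30 network bits, 2 host bits
Binary: 11111111111111111111111111111100
Mask: 255.255.255.252


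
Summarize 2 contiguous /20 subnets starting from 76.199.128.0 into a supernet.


Original prefix: /20
Number of subnets: 2 = 2^1
New prefix = 20 - 1 = 19
Supernet: 76.199.128.0/19


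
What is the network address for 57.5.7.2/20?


IP:   00111001.00000101.00000111.00000010
Mask: 11111111.11111111.11110000.00000000
AND operation:
Net:  00111001.00000101.00000000.00000000
Network: 57.5.0.0/20


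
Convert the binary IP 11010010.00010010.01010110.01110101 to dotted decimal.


11010010 = 210
00010010 = 18
01010110 = 86
01110101 = 117
IP: 210.18.86.117


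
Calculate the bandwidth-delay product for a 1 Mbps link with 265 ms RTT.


BDP = bandwidth * RTT
= 1 Mbps * 265 ms
= 1 * 1e6 * 265 / 1000 bits
= 265000 bits
= 33125 bytes
= 32.3486 KB
BDP = 265000 bits (33125 bytes)


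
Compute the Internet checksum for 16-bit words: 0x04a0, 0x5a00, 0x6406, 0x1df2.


Sum all words (with carry folding):
+ 0x04a0 = 0x04a0
+ 0x5a00 = 0x5ea0
+ 0x6406 = 0xc2a6
+ 0x1df2 = 0xe098
One's complement: ~0xe098
Checksum = 0x1f67


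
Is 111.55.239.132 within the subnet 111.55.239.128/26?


Subnet network: 111.55.239.128
Test IP AND mask: 111.55.239.128
Yes, 111.55.239.132 is in 111.55.239.128/26


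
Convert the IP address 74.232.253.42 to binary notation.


74 = 01001010
232 = 11101000
253 = 11111101
42 = 00101010
Binary: 01001010.11101000.11111101.00101010


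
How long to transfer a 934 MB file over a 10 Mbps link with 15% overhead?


Effective throughput = 10 * (1 - 15/100) = 8.5 Mbps
File size in Mb = 934 * 8 = 7472 Mb
Time = 7472 / 8.5
Time = 879.0588 seconds


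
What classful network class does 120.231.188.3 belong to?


First octet: 120
Binary: 01111000
0xxxxxxx -> Class A (1-126)
Class A, default mask 255.0.0.0 (/8)


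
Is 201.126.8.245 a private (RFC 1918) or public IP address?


RFC 1918 private ranges:
  10.0.0.0/8 (10.0.0.0 - 10.255.255.255)
  172.16.0.0/12 (172.16.0.0 - 172.31.255.255)
  192.168.0.0/16 (192.168.0.0 - 192.168.255.255)
Public (not in any RFC 1918 range)


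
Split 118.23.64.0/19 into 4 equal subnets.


New prefix = 19 + 2 = 21
Each subnet has 2048 addresses
  118.23.64.0/21
  118.23.72.0/21
  118.23.80.0/21
  118.23.88.0/21
Subnets: 118.23.64.0/21, 118.23.72.0/21, 118.23.80.0/21, 118.23.88.0/21


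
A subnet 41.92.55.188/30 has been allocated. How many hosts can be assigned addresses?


Host bits = 32 - 30 = 2
Total addresses = 2^2 = 4
Usable = total - 2 (network and broadcast)
Usable hosts: 2


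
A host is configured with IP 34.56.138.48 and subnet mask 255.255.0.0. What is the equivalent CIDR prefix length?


Binary: 11111111.11111111.00000000.00000000
Count leading 1s
Prefix: /16


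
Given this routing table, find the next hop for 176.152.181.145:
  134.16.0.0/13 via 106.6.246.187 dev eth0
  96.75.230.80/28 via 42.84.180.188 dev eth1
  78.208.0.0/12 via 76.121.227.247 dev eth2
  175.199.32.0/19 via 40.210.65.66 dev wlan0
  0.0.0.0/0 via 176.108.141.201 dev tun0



Longest prefix match for 176.152.181.145:
  /13 134.16.0.0: no
  /28 96.75.230.80: no
  /12 78.208.0.0: no
  /19 175.199.32.0: no
  /0 0.0.0.0: MATCH
Selected: next-hop 176.108.141.201 via tun0 (matched /0)


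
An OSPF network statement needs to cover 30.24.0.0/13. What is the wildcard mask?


Subnet mask: 255.248.0.0
Wildcard = 255.255.255.255 - subnet mask
255 - 255 = 0
255 - 248 = 7
255 - 0 = 255
255 - 0 = 255
Wildcard: 0.7.255.255


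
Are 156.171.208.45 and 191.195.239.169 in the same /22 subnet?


Mask: 255.255.252.0
156.171.208.45 AND mask = 156.171.208.0
191.195.239.169 AND mask = 191.195.236.0
No, different subnets (156.171.208.0 vs 191.195.236.0)


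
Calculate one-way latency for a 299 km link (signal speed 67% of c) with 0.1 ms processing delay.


Speed = 0.67 * 3e5 km/s = 201000 km/s
Propagation delay = 299 / 201000 = 0.0015 s = 1.4876 ms
Processing delay = 0.1 ms
Total one-way latency = 1.5876 ms


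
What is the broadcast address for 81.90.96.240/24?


Network: 81.90.96.0/24
Host bits = 8
Set all host bits to 1:
Broadcast: 81.90.96.255


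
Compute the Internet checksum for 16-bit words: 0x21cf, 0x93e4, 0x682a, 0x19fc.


Sum all words (with carry folding):
+ 0x21cf = 0x21cf
+ 0x93e4 = 0xb5b3
+ 0x682a = 0x1dde
+ 0x19fc = 0x37da
One's complement: ~0x37da
Checksum = 0xc825


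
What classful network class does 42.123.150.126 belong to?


First octet: 42
Binary: 00101010
0xxxxxxx -> Class A (1-126)
Class A, default mask 255.0.0.0 (/8)


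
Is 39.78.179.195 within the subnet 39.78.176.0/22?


Subnet network: 39.78.176.0
Test IP AND mask: 39.78.176.0
Yes, 39.78.179.195 is in 39.78.176.0/22


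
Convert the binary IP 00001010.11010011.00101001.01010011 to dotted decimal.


00001010 = 10
11010011 = 211
00101001 = 41
01010011 = 83
IP: 10.211.41.83


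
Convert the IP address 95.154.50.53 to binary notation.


95 = 01011111
154 = 10011010
50 = 00110010
53 = 00110101
Binary: 01011111.10011010.00110010.00110101


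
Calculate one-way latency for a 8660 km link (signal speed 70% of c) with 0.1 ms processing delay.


Speed = 0.7 * 3e5 km/s = 210000 km/s
Propagation delay = 8660 / 210000 = 0.0412 s = 41.2381 ms
Processing delay = 0.1 ms
Total one-way latency = 41.3381 ms


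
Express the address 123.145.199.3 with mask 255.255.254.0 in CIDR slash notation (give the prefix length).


Binary: 11111111.11111111.11111110.00000000
Count leading 1s
Prefix: /23


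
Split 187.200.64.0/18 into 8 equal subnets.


New prefix = 18 + 3 = 21
Each subnet has 2048 addresses
  187.200.64.0/21
  187.200.72.0/21
  187.200.80.0/21
  187.200.88.0/21
  187.200.96.0/21
  187.200.104.0/21
  187.200.112.0/21
  187.200.120.0/21
Subnets: 187.200.64.0/21, 187.200.72.0/21, 187.200.80.0/21, 187.200.88.0/21, 187.200.96.0/21, 187.200.104.0/21, 187.200.112.0/21, 187.200.120.0/21


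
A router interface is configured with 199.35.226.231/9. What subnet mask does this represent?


/9 means 9 network bits, 23 host bits
Binary: 11111111100000000000000000000000
Mask: 255.128.0.0


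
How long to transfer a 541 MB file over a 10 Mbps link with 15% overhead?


Effective throughput = 10 * (1 - 15/100) = 8.5 Mbps
File size in Mb = 541 * 8 = 4328 Mb
Time = 4328 / 8.5
Time = 509.1765 seconds


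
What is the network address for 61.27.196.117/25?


IP:   00111101.00011011.11000100.01110101
Mask: 11111111.11111111.11111111.10000000
AND operation:
Net:  00111101.00011011.11000100.00000000
Network: 61.27.196.0/25


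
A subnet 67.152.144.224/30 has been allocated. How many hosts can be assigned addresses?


Host bits = 32 - 30 = 2
Total addresses = 2^2 = 4
Usable = total - 2 (network and broadcast)
Usable hosts: 2


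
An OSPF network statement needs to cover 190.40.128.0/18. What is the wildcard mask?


Subnet mask: 255.255.192.0
Wildcard = 255.255.255.255 - subnet mask
255 - 255 = 0
255 - 255 = 0
255 - 192 = 63
255 - 0 = 255
Wildcard: 0.0.63.255


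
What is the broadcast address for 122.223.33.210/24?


Network: 122.223.33.0/24
Host bits = 8
Set all host bits to 1:
Broadcast: 122.223.33.255


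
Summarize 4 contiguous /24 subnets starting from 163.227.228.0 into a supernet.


Original prefix: /24
Number of subnets: 4 = 2^2
New prefix = 24 - 2 = 22
Supernet: 163.227.228.0/22


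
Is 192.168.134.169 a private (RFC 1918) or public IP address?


RFC 1918 private ranges:
  10.0.0.0/8 (10.0.0.0 - 10.255.255.255)
  172.16.0.0/12 (172.16.0.0 - 172.31.255.255)
  192.168.0.0/16 (192.168.0.0 - 192.168.255.255)
Private (in 192.168.0.0/16)


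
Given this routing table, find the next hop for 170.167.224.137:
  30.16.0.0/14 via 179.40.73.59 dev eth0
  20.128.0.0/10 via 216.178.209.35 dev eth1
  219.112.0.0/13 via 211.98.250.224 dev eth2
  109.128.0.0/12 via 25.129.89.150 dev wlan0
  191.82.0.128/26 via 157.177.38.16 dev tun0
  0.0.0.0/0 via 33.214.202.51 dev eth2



Longest prefix match for 170.167.224.137:
  /14 30.16.0.0: no
  /10 20.128.0.0: no
  /13 219.112.0.0: no
  /12 109.128.0.0: no
  /26 191.82.0.128: no
  /0 0.0.0.0: MATCH
Selected: next-hop 33.214.202.51 via eth2 (matched /0)


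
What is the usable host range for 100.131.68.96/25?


Network: 100.131.68.0
Broadcast: 100.131.68.127
First usable = network + 1
Last usable = broadcast - 1
Range: 100.131.68.1 to 100.131.68.126


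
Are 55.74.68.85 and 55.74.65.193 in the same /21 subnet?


Mask: 255.255.248.0
55.74.68.85 AND mask = 55.74.64.0
55.74.65.193 AND mask = 55.74.64.0
Yes, same subnet (55.74.64.0)


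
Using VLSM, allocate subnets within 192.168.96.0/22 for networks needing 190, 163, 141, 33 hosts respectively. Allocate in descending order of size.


190 hosts -> /24 (254 usable): 192.168.96.0/24
163 hosts -> /24 (254 usable): 192.168.97.0/24
141 hosts -> /24 (254 usable): 192.168.98.0/24
33 hosts -> /26 (62 usable): 192.168.99.0/26
Allocation: 192.168.96.0/24 (190 hosts, 254 usable); 192.168.97.0/24 (163 hosts, 254 usable); 192.168.98.0/24 (141 hosts, 254 usable); 192.168.99.0/26 (33 hosts, 62 usable)


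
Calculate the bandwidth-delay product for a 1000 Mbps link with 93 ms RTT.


BDP = bandwidth * RTT
= 1000 Mbps * 93 ms
= 1000 * 1e6 * 93 / 1000 bits
= 93000000 bits
= 11625000 bytes
= 11352.5391 KB
BDP = 93000000 bits (11625000 bytes)


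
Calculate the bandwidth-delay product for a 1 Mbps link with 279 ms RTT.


BDP = bandwidth * RTT
= 1 Mbps * 279 ms
= 1 * 1e6 * 279 / 1000 bits
= 279000 bits
= 34875 bytes
= 34.0576 KB
BDP = 279000 bits (34875 bytes)


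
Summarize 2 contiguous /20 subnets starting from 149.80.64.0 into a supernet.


Original prefix: /20
Number of subnets: 2 = 2^1
New prefix = 20 - 1 = 19
Supernet: 149.80.64.0/19


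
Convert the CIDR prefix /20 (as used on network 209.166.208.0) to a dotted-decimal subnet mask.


/20 means 20 network bits, 12 host bits
Binary: 11111111111111111111000000000000
Mask: 255.255.240.0


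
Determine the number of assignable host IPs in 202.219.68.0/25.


Host bits = 32 - 25 = 7
Total addresses = 2^7 = 128
Usable = total - 2 (network and broadcast)
Usable hosts: 126


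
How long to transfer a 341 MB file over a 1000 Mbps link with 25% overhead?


Effective throughput = 1000 * (1 - 25/100) = 750 Mbps
File size in Mb = 341 * 8 = 2728 Mb
Time = 2728 / 750
Time = 3.6373 seconds


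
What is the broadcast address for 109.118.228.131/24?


Network: 109.118.228.0/24
Host bits = 8
Set all host bits to 1:
Broadcast: 109.118.228.255


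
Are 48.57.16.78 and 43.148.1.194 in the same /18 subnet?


Mask: 255.255.192.0
48.57.16.78 AND mask = 48.57.0.0
43.148.1.194 AND mask = 43.148.0.0
No, different subnets (48.57.0.0 vs 43.148.0.0)


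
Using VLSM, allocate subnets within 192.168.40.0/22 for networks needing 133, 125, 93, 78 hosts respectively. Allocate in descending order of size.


133 hosts -> /24 (254 usable): 192.168.40.0/24
125 hosts -> /25 (126 usable): 192.168.41.0/25
93 hosts -> /25 (126 usable): 192.168.41.128/25
78 hosts -> /25 (126 usable): 192.168.42.0/25
Allocation: 192.168.40.0/24 (133 hosts, 254 usable); 192.168.41.0/25 (125 hosts, 126 usable); 192.168.41.128/25 (93 hosts, 126 usable); 192.168.42.0/25 (78 hosts, 126 usable)


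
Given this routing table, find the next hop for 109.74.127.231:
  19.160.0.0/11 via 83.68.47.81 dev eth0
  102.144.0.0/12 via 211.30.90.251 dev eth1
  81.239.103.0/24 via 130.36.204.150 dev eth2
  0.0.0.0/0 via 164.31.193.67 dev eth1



Longest prefix match for 109.74.127.231:
  /11 19.160.0.0: no
  /12 102.144.0.0: no
  /24 81.239.103.0: no
  /0 0.0.0.0: MATCH
Selected: next-hop 164.31.193.67 via eth1 (matched /0)


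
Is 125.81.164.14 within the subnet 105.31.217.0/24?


Subnet network: 105.31.217.0
Test IP AND mask: 125.81.164.0
No, 125.81.164.14 is not in 105.31.217.0/24


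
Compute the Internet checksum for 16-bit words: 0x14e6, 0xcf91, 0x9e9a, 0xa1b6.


Sum all words (with carry folding):
+ 0x14e6 = 0x14e6
+ 0xcf91 = 0xe477
+ 0x9e9a = 0x8312
+ 0xa1b6 = 0x24c9
One's complement: ~0x24c9
Checksum = 0xdb36


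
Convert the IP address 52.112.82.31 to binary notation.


52 = 00110100
112 = 01110000
82 = 01010010
31 = 00011111
Binary: 00110100.01110000.01010010.00011111


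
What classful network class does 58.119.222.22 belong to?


First octet: 58
Binary: 00111010
0xxxxxxx -> Class A (1-126)
Class A, default mask 255.0.0.0 (/8)


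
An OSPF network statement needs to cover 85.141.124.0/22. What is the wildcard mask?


Subnet mask: 255.255.252.0
Wildcard = 255.255.255.255 - subnet mask
255 - 255 = 0
255 - 255 = 0
255 - 252 = 3
255 - 0 = 255
Wildcard: 0.0.3.255


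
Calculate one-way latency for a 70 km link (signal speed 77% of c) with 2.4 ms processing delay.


Speed = 0.77 * 3e5 km/s = 231000 km/s
Propagation delay = 70 / 231000 = 0.0003 s = 0.303 ms
Processing delay = 2.4 ms
Total one-way latency = 2.703 ms


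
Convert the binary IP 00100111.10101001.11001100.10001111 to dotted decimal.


00100111 = 39
10101001 = 169
11001100 = 204
10001111 = 143
IP: 39.169.204.143


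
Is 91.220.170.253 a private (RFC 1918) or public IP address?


RFC 1918 private ranges:
  10.0.0.0/8 (10.0.0.0 - 10.255.255.255)
  172.16.0.0/12 (172.16.0.0 - 172.31.255.255)
  192.168.0.0/16 (192.168.0.0 - 192.168.255.255)
Public (not in any RFC 1918 range)


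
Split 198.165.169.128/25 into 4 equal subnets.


New prefix = 25 + 2 = 27
Each subnet has 32 addresses
  198.165.169.128/27
  198.165.169.160/27
  198.165.169.192/27
  198.165.169.224/27
Subnets: 198.165.169.128/27, 198.165.169.160/27, 198.165.169.192/27, 198.165.169.224/27


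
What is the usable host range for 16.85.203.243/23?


Network: 16.85.202.0
Broadcast: 16.85.203.255
First usable = network + 1
Last usable = broadcast - 1
Range: 16.85.202.1 to 16.85.203.254


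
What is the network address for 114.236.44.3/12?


IP:   01110010.11101100.00101100.00000011
Mask: 11111111.11110000.00000000.00000000
AND operation:
Net:  01110010.11100000.00000000.00000000
Network: 114.224.0.0/12


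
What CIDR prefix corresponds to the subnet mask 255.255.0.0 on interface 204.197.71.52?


Binary: 11111111.11111111.00000000.00000000
Count leading 1s
Prefix: /16


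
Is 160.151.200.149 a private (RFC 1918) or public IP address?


RFC 1918 private ranges:
  10.0.0.0/8 (10.0.0.0 - 10.255.255.255)
  172.16.0.0/12 (172.16.0.0 - 172.31.255.255)
  192.168.0.0/16 (192.168.0.0 - 192.168.255.255)
Public (not in any RFC 1918 range)


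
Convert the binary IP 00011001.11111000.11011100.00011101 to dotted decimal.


00011001 = 25
11111000 = 248
11011100 = 220
00011101 = 29
IP: 25.248.220.29


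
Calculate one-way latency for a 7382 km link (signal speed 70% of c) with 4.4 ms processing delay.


Speed = 0.7 * 3e5 km/s = 210000 km/s
Propagation delay = 7382 / 210000 = 0.0352 s = 35.1524 ms
Processing delay = 4.4 ms
Total one-way latency = 39.5524 ms


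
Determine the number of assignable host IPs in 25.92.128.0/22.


Host bits = 32 - 22 = 10
Total addresses = 2^10 = 1024
Usable = total - 2 (network and broadcast)
Usable hosts: 1022


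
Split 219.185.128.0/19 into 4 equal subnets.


New prefix = 19 + 2 = 21
Each subnet has 2048 addresses
  219.185.128.0/21
  219.185.136.0/21
  219.185.144.0/21
  219.185.152.0/21
Subnets: 219.185.128.0/21, 219.185.136.0/21, 219.185.144.0/21, 219.185.152.0/21


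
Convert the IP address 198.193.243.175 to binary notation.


198 = 11000110
193 = 11000001
243 = 11110011
175 = 10101111
Binary: 11000110.11000001.11110011.10101111


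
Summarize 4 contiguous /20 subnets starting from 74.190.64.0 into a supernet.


Original prefix: /20
Number of subnets: 4 = 2^2
New prefix = 20 - 2 = 18
Supernet: 74.190.64.0/18


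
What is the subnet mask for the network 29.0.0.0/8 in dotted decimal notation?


/8 means 8 network bits, 24 host bits
Binary: 11111111000000000000000000000000
Mask: 255.0.0.0


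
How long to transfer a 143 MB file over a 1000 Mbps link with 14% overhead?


Effective throughput = 1000 * (1 - 14/100) = 860 Mbps
File size in Mb = 143 * 8 = 1144 Mb
Time = 1144 / 860
Time = 1.3302 seconds


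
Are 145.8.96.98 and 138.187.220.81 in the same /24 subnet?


Mask: 255.255.255.0
145.8.96.98 AND mask = 145.8.96.0
138.187.220.81 AND mask = 138.187.220.0
No, different subnets (145.8.96.0 vs 138.187.220.0)


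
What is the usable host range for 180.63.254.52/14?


Network: 180.60.0.0
Broadcast: 180.63.255.255
First usable = network + 1
Last usable = broadcast - 1
Range: 180.60.0.1 to 180.63.255.254


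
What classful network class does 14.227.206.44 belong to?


First octet: 14
Binary: 00001110
0xxxxxxx -> Class A (1-126)
Class A, default mask 255.0.0.0 (/8)


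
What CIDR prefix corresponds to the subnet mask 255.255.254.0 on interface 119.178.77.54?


Binary: 11111111.11111111.11111110.00000000
Count leading 1s
Prefix: /23


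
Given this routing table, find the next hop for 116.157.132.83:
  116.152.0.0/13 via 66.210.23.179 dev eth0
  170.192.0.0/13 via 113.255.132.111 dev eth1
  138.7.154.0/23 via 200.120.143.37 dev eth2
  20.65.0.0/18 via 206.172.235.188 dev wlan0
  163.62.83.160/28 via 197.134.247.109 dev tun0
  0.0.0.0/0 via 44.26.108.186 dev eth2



Longest prefix match for 116.157.132.83:
  /13 116.152.0.0: MATCH
  /13 170.192.0.0: no
  /23 138.7.154.0: no
  /18 20.65.0.0: no
  /28 163.62.83.160: no
  /0 0.0.0.0: MATCH
Selected: next-hop 66.210.23.179 via eth0 (matched /13)


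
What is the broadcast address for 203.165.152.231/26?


Network: 203.165.152.192/26
Host bits = 6
Set all host bits to 1:
Broadcast: 203.165.152.255


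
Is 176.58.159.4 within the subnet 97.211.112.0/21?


Subnet network: 97.211.112.0
Test IP AND mask: 176.58.152.0
No, 176.58.159.4 is not in 97.211.112.0/21


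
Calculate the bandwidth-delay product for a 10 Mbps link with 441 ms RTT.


BDP = bandwidth * RTT
= 10 Mbps * 441 ms
= 10 * 1e6 * 441 / 1000 bits
= 4410000 bits
= 551250 bytes
= 538.3301 KB
BDP = 4410000 bits (551250 bytes)


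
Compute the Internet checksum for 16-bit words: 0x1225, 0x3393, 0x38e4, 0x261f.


Sum all words (with carry folding):
+ 0x1225 = 0x1225
+ 0x3393 = 0x45b8
+ 0x38e4 = 0x7e9c
+ 0x261f = 0xa4bb
One's complement: ~0xa4bb
Checksum = 0x5b44


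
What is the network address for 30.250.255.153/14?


IP:   00011110.11111010.11111111.10011001
Mask: 11111111.11111100.00000000.00000000
AND operation:
Net:  00011110.11111000.00000000.00000000
Network: 30.248.0.0/14


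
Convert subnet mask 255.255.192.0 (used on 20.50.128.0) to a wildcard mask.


Subnet mask: 255.255.192.0
Wildcard = 255.255.255.255 - subnet mask
255 - 255 = 0
255 - 255 = 0
255 - 192 = 63
255 - 0 = 255
Wildcard: 0.0.63.255


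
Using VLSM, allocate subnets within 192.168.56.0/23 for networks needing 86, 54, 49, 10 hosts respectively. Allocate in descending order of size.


86 hosts -> /25 (126 usable): 192.168.56.0/25
54 hosts -> /26 (62 usable): 192.168.56.128/26
49 hosts -> /26 (62 usable): 192.168.56.192/26
10 hosts -> /28 (14 usable): 192.168.57.0/28
Allocation: 192.168.56.0/25 (86 hosts, 126 usable); 192.168.56.128/26 (54 hosts, 62 usable); 192.168.56.192/26 (49 hosts, 62 usable); 192.168.57.0/28 (10 hosts, 14 usable)


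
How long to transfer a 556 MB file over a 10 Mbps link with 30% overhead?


Effective throughput = 10 * (1 - 30/100) = 7 Mbps
File size in Mb = 556 * 8 = 4448 Mb
Time = 4448 / 7
Time = 635.4286 seconds


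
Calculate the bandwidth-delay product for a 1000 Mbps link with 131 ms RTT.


BDP = bandwidth * RTT
= 1000 Mbps * 131 ms
= 1000 * 1e6 * 131 / 1000 bits
= 131000000 bits
= 16375000 bytes
= 15991.2109 KB
BDP = 131000000 bits (16375000 bytes)


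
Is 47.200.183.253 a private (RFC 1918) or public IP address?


RFC 1918 private ranges:
  10.0.0.0/8 (10.0.0.0 - 10.255.255.255)
  172.16.0.0/12 (172.16.0.0 - 172.31.255.255)
  192.168.0.0/16 (192.168.0.0 - 192.168.255.255)
Public (not in any RFC 1918 range)


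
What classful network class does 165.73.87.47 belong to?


First octet: 165
Binary: 10100101
10xxxxxx -> Class B (128-191)
Class B, default mask 255.255.0.0 (/16)


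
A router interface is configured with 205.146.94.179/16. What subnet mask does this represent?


/16 means 16 network bits, 16 host bits
Binary: 11111111111111110000000000000000
Mask: 255.255.0.0


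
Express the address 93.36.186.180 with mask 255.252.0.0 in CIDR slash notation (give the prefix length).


Binary: 11111111.11111100.00000000.00000000
Count leading 1s
Prefix: /14


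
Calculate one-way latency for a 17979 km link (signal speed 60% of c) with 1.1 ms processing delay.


Speed = 0.6 * 3e5 km/s = 180000 km/s
Propagation delay = 17979 / 180000 = 0.0999 s = 99.8833 ms
Processing delay = 1.1 ms
Total one-way latency = 100.9833 ms


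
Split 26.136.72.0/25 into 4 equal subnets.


New prefix = 25 + 2 = 27
Each subnet has 32 addresses
  26.136.72.0/27
  26.136.72.32/27
  26.136.72.64/27
  26.136.72.96/27
Subnets: 26.136.72.0/27, 26.136.72.32/27, 26.136.72.64/27, 26.136.72.96/27


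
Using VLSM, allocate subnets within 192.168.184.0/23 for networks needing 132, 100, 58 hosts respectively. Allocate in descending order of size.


132 hosts -> /24 (254 usable): 192.168.184.0/24
100 hosts -> /25 (126 usable): 192.168.185.0/25
58 hosts -> /26 (62 usable): 192.168.185.128/26
Allocation: 192.168.184.0/24 (132 hosts, 254 usable); 192.168.185.0/25 (100 hosts, 126 usable); 192.168.185.128/26 (58 hosts, 62 usable)


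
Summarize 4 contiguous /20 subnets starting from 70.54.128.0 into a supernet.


Original prefix: /20
Number of subnets: 4 = 2^2
New prefix = 20 - 2 = 18
Supernet: 70.54.128.0/18


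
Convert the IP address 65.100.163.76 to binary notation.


65 = 01000001
100 = 01100100
163 = 10100011
76 = 01001100
Binary: 01000001.01100100.10100011.01001100


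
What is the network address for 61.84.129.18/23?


IP:   00111101.01010100.10000001.00010010
Mask: 11111111.11111111.11111110.00000000
AND operation:
Net:  00111101.01010100.10000000.00000000
Network: 61.84.128.0/23


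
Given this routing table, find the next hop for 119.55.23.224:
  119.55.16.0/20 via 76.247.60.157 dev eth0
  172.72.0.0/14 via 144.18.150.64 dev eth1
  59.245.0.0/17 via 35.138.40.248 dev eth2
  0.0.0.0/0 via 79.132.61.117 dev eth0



Longest prefix match for 119.55.23.224:
  /20 119.55.16.0: MATCH
  /14 172.72.0.0: no
  /17 59.245.0.0: no
  /0 0.0.0.0: MATCH
Selected: next-hop 76.247.60.157 via eth0 (matched /20)


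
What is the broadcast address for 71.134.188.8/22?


Network: 71.134.188.0/22
Host bits = 10
Set all host bits to 1:
Broadcast: 71.134.191.255


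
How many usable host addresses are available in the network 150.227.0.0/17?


Host bits = 32 - 17 = 15
Total addresses = 2^15 = 32768
Usable = total - 2 (network and broadcast)
Usable hosts: 32766


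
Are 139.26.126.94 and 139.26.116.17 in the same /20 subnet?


Mask: 255.255.240.0
139.26.126.94 AND mask = 139.26.112.0
139.26.116.17 AND mask = 139.26.112.0
Yes, same subnet (139.26.112.0)


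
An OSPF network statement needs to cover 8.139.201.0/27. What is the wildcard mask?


Subnet mask: 255.255.255.224
Wildcard = 255.255.255.255 - subnet mask
255 - 255 = 0
255 - 255 = 0
255 - 255 = 0
255 - 224 = 31
Wildcard: 0.0.0.31


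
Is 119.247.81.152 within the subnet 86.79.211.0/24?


Subnet network: 86.79.211.0
Test IP AND mask: 119.247.81.0
No, 119.247.81.152 is not in 86.79.211.0/24


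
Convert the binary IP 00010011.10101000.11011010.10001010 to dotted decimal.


00010011 = 19
10101000 = 168
11011010 = 218
10001010 = 138
IP: 19.168.218.138


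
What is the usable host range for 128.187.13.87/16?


Network: 128.187.0.0
Broadcast: 128.187.255.255
First usable = network + 1
Last usable = broadcast - 1
Range: 128.187.0.1 to 128.187.255.254


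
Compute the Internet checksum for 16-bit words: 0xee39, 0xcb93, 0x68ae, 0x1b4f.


Sum all words (with carry folding):
+ 0xee39 = 0xee39
+ 0xcb93 = 0xb9cd
+ 0x68ae = 0x227c
+ 0x1b4f = 0x3dcb
One's complement: ~0x3dcb
Checksum = 0xc234


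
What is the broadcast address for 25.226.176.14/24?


Network: 25.226.176.0/24
Host bits = 8
Set all host bits to 1:
Broadcast: 25.226.176.255


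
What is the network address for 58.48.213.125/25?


IP:   00111010.00110000.11010101.01111101
Mask: 11111111.11111111.11111111.10000000
AND operation:
Net:  00111010.00110000.11010101.00000000
Network: 58.48.213.0/25


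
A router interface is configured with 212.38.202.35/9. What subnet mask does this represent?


/9 means 9 network bits, 23 host bits
Binary: 11111111100000000000000000000000
Mask: 255.128.0.0


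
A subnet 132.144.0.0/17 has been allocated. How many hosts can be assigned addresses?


Host bits = 32 - 17 = 15
Total addresses = 2^15 = 32768
Usable = total - 2 (network and broadcast)
Usable hosts: 32766


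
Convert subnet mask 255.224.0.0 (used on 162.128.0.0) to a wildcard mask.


Subnet mask: 255.224.0.0
Wildcard = 255.255.255.255 - subnet mask
255 - 255 = 0
255 - 224 = 31
255 - 0 = 255
255 - 0 = 255
Wildcard: 0.31.255.255


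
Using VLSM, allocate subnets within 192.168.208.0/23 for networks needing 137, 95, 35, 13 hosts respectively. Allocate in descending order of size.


137 hosts -> /24 (254 usable): 192.168.208.0/24
95 hosts -> /25 (126 usable): 192.168.209.0/25
35 hosts -> /26 (62 usable): 192.168.209.128/26
13 hosts -> /28 (14 usable): 192.168.209.192/28
Allocation: 192.168.208.0/24 (137 hosts, 254 usable); 192.168.209.0/25 (95 hosts, 126 usable); 192.168.209.128/26 (35 hosts, 62 usable); 192.168.209.192/28 (13 hosts, 14 usable)


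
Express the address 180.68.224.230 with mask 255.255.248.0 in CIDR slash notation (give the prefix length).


Binary: 11111111.11111111.11111000.00000000
Count leading 1s
Prefix: /21


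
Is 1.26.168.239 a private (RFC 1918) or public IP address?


RFC 1918 private ranges:
  10.0.0.0/8 (10.0.0.0 - 10.255.255.255)
  172.16.0.0/12 (172.16.0.0 - 172.31.255.255)
  192.168.0.0/16 (192.168.0.0 - 192.168.255.255)
Public (not in any RFC 1918 range)


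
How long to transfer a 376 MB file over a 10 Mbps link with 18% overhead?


Effective throughput = 10 * (1 - 18/100) = 8.2 Mbps
File size in Mb = 376 * 8 = 3008 Mb
Time = 3008 / 8.2
Time = 366.8293 seconds


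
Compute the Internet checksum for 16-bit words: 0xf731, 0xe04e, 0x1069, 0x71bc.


Sum all words (with carry folding):
+ 0xf731 = 0xf731
+ 0xe04e = 0xd780
+ 0x1069 = 0xe7e9
+ 0x71bc = 0x59a6
One's complement: ~0x59a6
Checksum = 0xa659


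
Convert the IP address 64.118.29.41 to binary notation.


64 = 01000000
118 = 01110110
29 = 00011101
41 = 00101001
Binary: 01000000.01110110.00011101.00101001


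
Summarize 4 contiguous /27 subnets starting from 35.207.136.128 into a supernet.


Original prefix: /27
Number of subnets: 4 = 2^2
New prefix = 27 - 2 = 25
Supernet: 35.207.136.128/25


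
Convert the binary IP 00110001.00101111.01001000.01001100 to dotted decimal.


00110001 = 49
00101111 = 47
01001000 = 72
01001100 = 76
IP: 49.47.72.76


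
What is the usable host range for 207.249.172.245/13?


Network: 207.248.0.0
Broadcast: 207.255.255.255
First usable = network + 1
Last usable = broadcast - 1
Range: 207.248.0.1 to 207.255.255.254


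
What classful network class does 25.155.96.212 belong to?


First octet: 25
Binary: 00011001
0xxxxxxx -> Class A (1-126)
Class A, default mask 255.0.0.0 (/8)


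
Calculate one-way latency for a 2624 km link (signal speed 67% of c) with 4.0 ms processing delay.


Speed = 0.67 * 3e5 km/s = 201000 km/s
Propagation delay = 2624 / 201000 = 0.0131 s = 13.0547 ms
Processing delay = 4.0 ms
Total one-way latency = 17.0547 ms


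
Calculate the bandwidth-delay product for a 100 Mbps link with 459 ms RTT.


BDP = bandwidth * RTT
= 100 Mbps * 459 ms
= 100 * 1e6 * 459 / 1000 bits
= 45900000 bits
= 5737500 bytes
= 5603.0273 KB
BDP = 45900000 bits (5737500 bytes)


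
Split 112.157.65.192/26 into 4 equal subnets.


New prefix = 26 + 2 = 28
Each subnet has 16 addresses
  112.157.65.192/28
  112.157.65.208/28
  112.157.65.224/28
  112.157.65.240/28
Subnets: 112.157.65.192/28, 112.157.65.208/28, 112.157.65.224/28, 112.157.65.240/28


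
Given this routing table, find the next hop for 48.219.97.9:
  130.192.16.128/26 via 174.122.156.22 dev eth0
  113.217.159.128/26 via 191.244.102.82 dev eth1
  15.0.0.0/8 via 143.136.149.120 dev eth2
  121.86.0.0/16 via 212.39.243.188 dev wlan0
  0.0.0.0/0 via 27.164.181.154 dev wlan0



Longest prefix match for 48.219.97.9:
  /26 130.192.16.128: no
  /26 113.217.159.128: no
  /8 15.0.0.0: no
  /16 121.86.0.0: no
  /0 0.0.0.0: MATCH
Selected: next-hop 27.164.181.154 via wlan0 (matched /0)


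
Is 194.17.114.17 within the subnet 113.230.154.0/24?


Subnet network: 113.230.154.0
Test IP AND mask: 194.17.114.0
No, 194.17.114.17 is not in 113.230.154.0/24


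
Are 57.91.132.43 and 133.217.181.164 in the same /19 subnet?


Mask: 255.255.224.0
57.91.132.43 AND mask = 57.91.128.0
133.217.181.164 AND mask = 133.217.160.0
No, different subnets (57.91.128.0 vs 133.217.160.0)


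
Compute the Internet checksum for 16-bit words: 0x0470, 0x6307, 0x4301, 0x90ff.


Sum all words (with carry folding):
+ 0x0470 = 0x0470
+ 0x6307 = 0x6777
+ 0x4301 = 0xaa78
+ 0x90ff = 0x3b78
One's complement: ~0x3b78
Checksum = 0xc487


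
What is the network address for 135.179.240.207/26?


IP:   10000111.10110011.11110000.11001111
Mask: 11111111.11111111.11111111.11000000
AND operation:
Net:  10000111.10110011.11110000.11000000
Network: 135.179.240.192/26


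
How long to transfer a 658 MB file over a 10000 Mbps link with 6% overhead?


Effective throughput = 10000 * (1 - 6/100) = 9400 Mbps
File size in Mb = 658 * 8 = 5264 Mb
Time = 5264 / 9400
Time = 0.56 seconds


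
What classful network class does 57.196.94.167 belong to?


First octet: 57
Binary: 00111001
0xxxxxxx -> Class A (1-126)
Class A, default mask 255.0.0.0 (/8)


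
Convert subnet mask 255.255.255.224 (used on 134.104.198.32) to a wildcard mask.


Subnet mask: 255.255.255.224
Wildcard = 255.255.255.255 - subnet mask
255 - 255 = 0
255 - 255 = 0
255 - 255 = 0
255 - 224 = 31
Wildcard: 0.0.0.31


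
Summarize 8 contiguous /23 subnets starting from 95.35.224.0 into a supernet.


Original prefix: /23
Number of subnets: 8 = 2^3
New prefix = 23 - 3 = 20
Supernet: 95.35.224.0/20


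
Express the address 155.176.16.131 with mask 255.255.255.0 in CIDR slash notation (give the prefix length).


Binary: 11111111.11111111.11111111.00000000
Count leading 1s
Prefix: /24


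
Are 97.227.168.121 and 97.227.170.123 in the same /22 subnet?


Mask: 255.255.252.0
97.227.168.121 AND mask = 97.227.168.0
97.227.170.123 AND mask = 97.227.168.0
Yes, same subnet (97.227.168.0)


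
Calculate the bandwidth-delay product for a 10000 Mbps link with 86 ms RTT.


BDP = bandwidth * RTT
= 10000 Mbps * 86 ms
= 10000 * 1e6 * 86 / 1000 bits
= 860000000 bits
= 107500000 bytes
= 104980.4688 KB
BDP = 860000000 bits (107500000 bytes)


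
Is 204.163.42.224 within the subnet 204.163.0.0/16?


Subnet network: 204.163.0.0
Test IP AND mask: 204.163.0.0
Yes, 204.163.42.224 is in 204.163.0.0/16


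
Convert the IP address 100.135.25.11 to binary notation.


100 = 01100100
135 = 10000111
25 = 00011001
11 = 00001011
Binary: 01100100.10000111.00011001.00001011


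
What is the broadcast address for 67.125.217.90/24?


Network: 67.125.217.0/24
Host bits = 8
Set all host bits to 1:
Broadcast: 67.125.217.255


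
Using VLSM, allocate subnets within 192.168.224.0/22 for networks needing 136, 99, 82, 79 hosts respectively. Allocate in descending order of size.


136 hosts -> /24 (254 usable): 192.168.224.0/24
99 hosts -> /25 (126 usable): 192.168.225.0/25
82 hosts -> /25 (126 usable): 192.168.225.128/25
79 hosts -> /25 (126 usable): 192.168.226.0/25
Allocation: 192.168.224.0/24 (136 hosts, 254 usable); 192.168.225.0/25 (99 hosts, 126 usable); 192.168.225.128/25 (82 hosts, 126 usable); 192.168.226.0/25 (79 hosts, 126 usable)


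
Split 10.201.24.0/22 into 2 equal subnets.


New prefix = 22 + 1 = 23
Each subnet has 512 addresses
  10.201.24.0/23
  10.201.26.0/23
Subnets: 10.201.24.0/23, 10.201.26.0/23


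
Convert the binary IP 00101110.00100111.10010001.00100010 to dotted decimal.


00101110 = 46
00100111 = 39
10010001 = 145
00100010 = 34
IP: 46.39.145.34


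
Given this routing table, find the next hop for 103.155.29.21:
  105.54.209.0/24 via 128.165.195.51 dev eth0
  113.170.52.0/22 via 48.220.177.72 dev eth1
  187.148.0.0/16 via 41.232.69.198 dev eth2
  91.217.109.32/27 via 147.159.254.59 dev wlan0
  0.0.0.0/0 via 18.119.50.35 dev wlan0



Longest prefix match for 103.155.29.21:
  /24 105.54.209.0: no
  /22 113.170.52.0: no
  /16 187.148.0.0: no
  /27 91.217.109.32: no
  /0 0.0.0.0: MATCH
Selected: next-hop 18.119.50.35 via wlan0 (matched /0)
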